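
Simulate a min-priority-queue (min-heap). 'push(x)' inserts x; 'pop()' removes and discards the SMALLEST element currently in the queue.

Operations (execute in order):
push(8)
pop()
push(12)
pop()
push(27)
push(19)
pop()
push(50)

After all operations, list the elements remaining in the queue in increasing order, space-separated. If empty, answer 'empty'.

Answer: 27 50

Derivation:
push(8): heap contents = [8]
pop() → 8: heap contents = []
push(12): heap contents = [12]
pop() → 12: heap contents = []
push(27): heap contents = [27]
push(19): heap contents = [19, 27]
pop() → 19: heap contents = [27]
push(50): heap contents = [27, 50]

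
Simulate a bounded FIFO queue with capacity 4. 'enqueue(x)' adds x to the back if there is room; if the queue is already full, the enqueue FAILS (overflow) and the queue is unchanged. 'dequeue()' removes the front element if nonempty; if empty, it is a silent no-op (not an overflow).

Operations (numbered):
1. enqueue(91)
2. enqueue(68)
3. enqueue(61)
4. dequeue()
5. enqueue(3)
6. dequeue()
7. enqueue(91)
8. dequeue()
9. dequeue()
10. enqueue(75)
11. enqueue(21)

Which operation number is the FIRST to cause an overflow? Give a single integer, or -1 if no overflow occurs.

Answer: -1

Derivation:
1. enqueue(91): size=1
2. enqueue(68): size=2
3. enqueue(61): size=3
4. dequeue(): size=2
5. enqueue(3): size=3
6. dequeue(): size=2
7. enqueue(91): size=3
8. dequeue(): size=2
9. dequeue(): size=1
10. enqueue(75): size=2
11. enqueue(21): size=3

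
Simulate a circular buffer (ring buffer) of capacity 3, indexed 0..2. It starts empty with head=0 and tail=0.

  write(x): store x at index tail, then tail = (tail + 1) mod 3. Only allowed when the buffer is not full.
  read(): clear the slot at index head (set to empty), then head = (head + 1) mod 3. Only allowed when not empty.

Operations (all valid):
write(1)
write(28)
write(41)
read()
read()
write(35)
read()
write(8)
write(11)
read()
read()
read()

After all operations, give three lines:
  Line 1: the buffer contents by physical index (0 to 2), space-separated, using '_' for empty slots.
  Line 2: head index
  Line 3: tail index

Answer: _ _ _
0
0

Derivation:
write(1): buf=[1 _ _], head=0, tail=1, size=1
write(28): buf=[1 28 _], head=0, tail=2, size=2
write(41): buf=[1 28 41], head=0, tail=0, size=3
read(): buf=[_ 28 41], head=1, tail=0, size=2
read(): buf=[_ _ 41], head=2, tail=0, size=1
write(35): buf=[35 _ 41], head=2, tail=1, size=2
read(): buf=[35 _ _], head=0, tail=1, size=1
write(8): buf=[35 8 _], head=0, tail=2, size=2
write(11): buf=[35 8 11], head=0, tail=0, size=3
read(): buf=[_ 8 11], head=1, tail=0, size=2
read(): buf=[_ _ 11], head=2, tail=0, size=1
read(): buf=[_ _ _], head=0, tail=0, size=0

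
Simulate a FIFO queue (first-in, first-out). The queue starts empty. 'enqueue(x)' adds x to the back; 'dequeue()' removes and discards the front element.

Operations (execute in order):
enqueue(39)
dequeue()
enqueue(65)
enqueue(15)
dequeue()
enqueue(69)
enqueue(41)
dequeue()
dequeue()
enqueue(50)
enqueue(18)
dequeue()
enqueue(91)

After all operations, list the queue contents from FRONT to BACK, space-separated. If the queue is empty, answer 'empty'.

enqueue(39): [39]
dequeue(): []
enqueue(65): [65]
enqueue(15): [65, 15]
dequeue(): [15]
enqueue(69): [15, 69]
enqueue(41): [15, 69, 41]
dequeue(): [69, 41]
dequeue(): [41]
enqueue(50): [41, 50]
enqueue(18): [41, 50, 18]
dequeue(): [50, 18]
enqueue(91): [50, 18, 91]

Answer: 50 18 91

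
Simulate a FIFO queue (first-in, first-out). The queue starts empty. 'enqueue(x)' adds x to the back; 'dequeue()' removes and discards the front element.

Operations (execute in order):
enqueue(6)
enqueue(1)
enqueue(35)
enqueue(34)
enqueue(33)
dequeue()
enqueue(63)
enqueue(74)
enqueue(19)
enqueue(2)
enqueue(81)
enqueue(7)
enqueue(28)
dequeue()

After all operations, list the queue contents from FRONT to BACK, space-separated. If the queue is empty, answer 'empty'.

Answer: 35 34 33 63 74 19 2 81 7 28

Derivation:
enqueue(6): [6]
enqueue(1): [6, 1]
enqueue(35): [6, 1, 35]
enqueue(34): [6, 1, 35, 34]
enqueue(33): [6, 1, 35, 34, 33]
dequeue(): [1, 35, 34, 33]
enqueue(63): [1, 35, 34, 33, 63]
enqueue(74): [1, 35, 34, 33, 63, 74]
enqueue(19): [1, 35, 34, 33, 63, 74, 19]
enqueue(2): [1, 35, 34, 33, 63, 74, 19, 2]
enqueue(81): [1, 35, 34, 33, 63, 74, 19, 2, 81]
enqueue(7): [1, 35, 34, 33, 63, 74, 19, 2, 81, 7]
enqueue(28): [1, 35, 34, 33, 63, 74, 19, 2, 81, 7, 28]
dequeue(): [35, 34, 33, 63, 74, 19, 2, 81, 7, 28]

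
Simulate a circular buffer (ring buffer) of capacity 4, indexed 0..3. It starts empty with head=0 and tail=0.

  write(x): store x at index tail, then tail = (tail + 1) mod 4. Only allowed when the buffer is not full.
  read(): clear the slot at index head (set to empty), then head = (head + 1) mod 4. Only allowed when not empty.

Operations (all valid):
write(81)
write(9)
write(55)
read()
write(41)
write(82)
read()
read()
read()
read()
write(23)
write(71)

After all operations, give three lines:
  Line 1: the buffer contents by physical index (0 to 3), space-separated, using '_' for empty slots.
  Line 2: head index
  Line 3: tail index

write(81): buf=[81 _ _ _], head=0, tail=1, size=1
write(9): buf=[81 9 _ _], head=0, tail=2, size=2
write(55): buf=[81 9 55 _], head=0, tail=3, size=3
read(): buf=[_ 9 55 _], head=1, tail=3, size=2
write(41): buf=[_ 9 55 41], head=1, tail=0, size=3
write(82): buf=[82 9 55 41], head=1, tail=1, size=4
read(): buf=[82 _ 55 41], head=2, tail=1, size=3
read(): buf=[82 _ _ 41], head=3, tail=1, size=2
read(): buf=[82 _ _ _], head=0, tail=1, size=1
read(): buf=[_ _ _ _], head=1, tail=1, size=0
write(23): buf=[_ 23 _ _], head=1, tail=2, size=1
write(71): buf=[_ 23 71 _], head=1, tail=3, size=2

Answer: _ 23 71 _
1
3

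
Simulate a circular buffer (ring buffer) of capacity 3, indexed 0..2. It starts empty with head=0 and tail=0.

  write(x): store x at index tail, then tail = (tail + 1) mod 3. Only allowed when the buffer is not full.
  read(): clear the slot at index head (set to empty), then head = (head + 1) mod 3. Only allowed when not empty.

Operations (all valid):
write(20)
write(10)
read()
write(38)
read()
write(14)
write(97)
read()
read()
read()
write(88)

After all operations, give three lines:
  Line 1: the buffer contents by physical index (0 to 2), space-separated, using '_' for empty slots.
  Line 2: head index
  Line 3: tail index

write(20): buf=[20 _ _], head=0, tail=1, size=1
write(10): buf=[20 10 _], head=0, tail=2, size=2
read(): buf=[_ 10 _], head=1, tail=2, size=1
write(38): buf=[_ 10 38], head=1, tail=0, size=2
read(): buf=[_ _ 38], head=2, tail=0, size=1
write(14): buf=[14 _ 38], head=2, tail=1, size=2
write(97): buf=[14 97 38], head=2, tail=2, size=3
read(): buf=[14 97 _], head=0, tail=2, size=2
read(): buf=[_ 97 _], head=1, tail=2, size=1
read(): buf=[_ _ _], head=2, tail=2, size=0
write(88): buf=[_ _ 88], head=2, tail=0, size=1

Answer: _ _ 88
2
0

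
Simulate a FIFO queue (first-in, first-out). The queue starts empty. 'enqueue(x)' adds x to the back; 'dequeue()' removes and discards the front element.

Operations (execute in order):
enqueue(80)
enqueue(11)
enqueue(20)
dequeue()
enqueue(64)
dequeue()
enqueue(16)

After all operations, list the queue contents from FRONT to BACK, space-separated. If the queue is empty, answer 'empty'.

Answer: 20 64 16

Derivation:
enqueue(80): [80]
enqueue(11): [80, 11]
enqueue(20): [80, 11, 20]
dequeue(): [11, 20]
enqueue(64): [11, 20, 64]
dequeue(): [20, 64]
enqueue(16): [20, 64, 16]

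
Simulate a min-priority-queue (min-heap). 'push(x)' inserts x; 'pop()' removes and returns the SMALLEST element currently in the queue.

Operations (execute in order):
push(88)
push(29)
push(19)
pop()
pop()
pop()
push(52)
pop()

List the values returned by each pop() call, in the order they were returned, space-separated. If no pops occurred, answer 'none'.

Answer: 19 29 88 52

Derivation:
push(88): heap contents = [88]
push(29): heap contents = [29, 88]
push(19): heap contents = [19, 29, 88]
pop() → 19: heap contents = [29, 88]
pop() → 29: heap contents = [88]
pop() → 88: heap contents = []
push(52): heap contents = [52]
pop() → 52: heap contents = []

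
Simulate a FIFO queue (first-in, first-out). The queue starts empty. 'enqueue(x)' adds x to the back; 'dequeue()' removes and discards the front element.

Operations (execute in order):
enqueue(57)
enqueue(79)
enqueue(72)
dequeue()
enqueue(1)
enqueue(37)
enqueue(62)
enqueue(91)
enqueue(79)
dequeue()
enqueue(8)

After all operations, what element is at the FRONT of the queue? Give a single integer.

enqueue(57): queue = [57]
enqueue(79): queue = [57, 79]
enqueue(72): queue = [57, 79, 72]
dequeue(): queue = [79, 72]
enqueue(1): queue = [79, 72, 1]
enqueue(37): queue = [79, 72, 1, 37]
enqueue(62): queue = [79, 72, 1, 37, 62]
enqueue(91): queue = [79, 72, 1, 37, 62, 91]
enqueue(79): queue = [79, 72, 1, 37, 62, 91, 79]
dequeue(): queue = [72, 1, 37, 62, 91, 79]
enqueue(8): queue = [72, 1, 37, 62, 91, 79, 8]

Answer: 72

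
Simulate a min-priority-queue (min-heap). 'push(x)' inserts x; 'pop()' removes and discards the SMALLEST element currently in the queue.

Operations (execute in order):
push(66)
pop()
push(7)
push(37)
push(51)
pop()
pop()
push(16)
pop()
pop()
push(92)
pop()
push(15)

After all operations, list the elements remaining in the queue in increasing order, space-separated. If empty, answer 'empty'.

push(66): heap contents = [66]
pop() → 66: heap contents = []
push(7): heap contents = [7]
push(37): heap contents = [7, 37]
push(51): heap contents = [7, 37, 51]
pop() → 7: heap contents = [37, 51]
pop() → 37: heap contents = [51]
push(16): heap contents = [16, 51]
pop() → 16: heap contents = [51]
pop() → 51: heap contents = []
push(92): heap contents = [92]
pop() → 92: heap contents = []
push(15): heap contents = [15]

Answer: 15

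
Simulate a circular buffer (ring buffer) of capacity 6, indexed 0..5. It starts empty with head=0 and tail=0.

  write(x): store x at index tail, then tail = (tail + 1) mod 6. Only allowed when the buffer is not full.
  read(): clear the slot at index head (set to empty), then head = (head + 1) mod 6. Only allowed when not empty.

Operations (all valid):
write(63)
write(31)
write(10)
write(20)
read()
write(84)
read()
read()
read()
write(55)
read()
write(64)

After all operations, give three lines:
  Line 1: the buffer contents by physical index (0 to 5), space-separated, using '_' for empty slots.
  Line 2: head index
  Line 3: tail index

Answer: 64 _ _ _ _ 55
5
1

Derivation:
write(63): buf=[63 _ _ _ _ _], head=0, tail=1, size=1
write(31): buf=[63 31 _ _ _ _], head=0, tail=2, size=2
write(10): buf=[63 31 10 _ _ _], head=0, tail=3, size=3
write(20): buf=[63 31 10 20 _ _], head=0, tail=4, size=4
read(): buf=[_ 31 10 20 _ _], head=1, tail=4, size=3
write(84): buf=[_ 31 10 20 84 _], head=1, tail=5, size=4
read(): buf=[_ _ 10 20 84 _], head=2, tail=5, size=3
read(): buf=[_ _ _ 20 84 _], head=3, tail=5, size=2
read(): buf=[_ _ _ _ 84 _], head=4, tail=5, size=1
write(55): buf=[_ _ _ _ 84 55], head=4, tail=0, size=2
read(): buf=[_ _ _ _ _ 55], head=5, tail=0, size=1
write(64): buf=[64 _ _ _ _ 55], head=5, tail=1, size=2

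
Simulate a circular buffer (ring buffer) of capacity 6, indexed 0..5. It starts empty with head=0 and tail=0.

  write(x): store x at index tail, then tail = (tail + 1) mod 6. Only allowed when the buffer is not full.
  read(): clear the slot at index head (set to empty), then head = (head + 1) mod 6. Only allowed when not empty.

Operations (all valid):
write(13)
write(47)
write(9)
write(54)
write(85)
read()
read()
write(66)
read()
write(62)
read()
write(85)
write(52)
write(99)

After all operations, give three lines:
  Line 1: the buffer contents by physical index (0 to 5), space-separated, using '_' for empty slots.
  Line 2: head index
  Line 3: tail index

write(13): buf=[13 _ _ _ _ _], head=0, tail=1, size=1
write(47): buf=[13 47 _ _ _ _], head=0, tail=2, size=2
write(9): buf=[13 47 9 _ _ _], head=0, tail=3, size=3
write(54): buf=[13 47 9 54 _ _], head=0, tail=4, size=4
write(85): buf=[13 47 9 54 85 _], head=0, tail=5, size=5
read(): buf=[_ 47 9 54 85 _], head=1, tail=5, size=4
read(): buf=[_ _ 9 54 85 _], head=2, tail=5, size=3
write(66): buf=[_ _ 9 54 85 66], head=2, tail=0, size=4
read(): buf=[_ _ _ 54 85 66], head=3, tail=0, size=3
write(62): buf=[62 _ _ 54 85 66], head=3, tail=1, size=4
read(): buf=[62 _ _ _ 85 66], head=4, tail=1, size=3
write(85): buf=[62 85 _ _ 85 66], head=4, tail=2, size=4
write(52): buf=[62 85 52 _ 85 66], head=4, tail=3, size=5
write(99): buf=[62 85 52 99 85 66], head=4, tail=4, size=6

Answer: 62 85 52 99 85 66
4
4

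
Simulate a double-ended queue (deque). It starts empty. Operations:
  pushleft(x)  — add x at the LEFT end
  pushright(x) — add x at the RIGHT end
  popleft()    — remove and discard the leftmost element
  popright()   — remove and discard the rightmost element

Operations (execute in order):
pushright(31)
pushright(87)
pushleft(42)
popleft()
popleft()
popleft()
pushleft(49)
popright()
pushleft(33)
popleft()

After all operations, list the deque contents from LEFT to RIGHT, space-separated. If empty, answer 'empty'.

pushright(31): [31]
pushright(87): [31, 87]
pushleft(42): [42, 31, 87]
popleft(): [31, 87]
popleft(): [87]
popleft(): []
pushleft(49): [49]
popright(): []
pushleft(33): [33]
popleft(): []

Answer: empty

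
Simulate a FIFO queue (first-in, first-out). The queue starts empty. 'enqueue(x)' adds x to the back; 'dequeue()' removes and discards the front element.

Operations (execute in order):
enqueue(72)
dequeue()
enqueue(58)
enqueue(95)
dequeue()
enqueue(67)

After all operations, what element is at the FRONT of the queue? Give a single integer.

enqueue(72): queue = [72]
dequeue(): queue = []
enqueue(58): queue = [58]
enqueue(95): queue = [58, 95]
dequeue(): queue = [95]
enqueue(67): queue = [95, 67]

Answer: 95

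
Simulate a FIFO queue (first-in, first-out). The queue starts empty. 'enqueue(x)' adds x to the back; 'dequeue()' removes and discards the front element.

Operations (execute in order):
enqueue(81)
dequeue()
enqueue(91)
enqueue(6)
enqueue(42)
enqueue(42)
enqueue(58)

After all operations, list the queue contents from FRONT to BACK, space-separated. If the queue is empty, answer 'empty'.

enqueue(81): [81]
dequeue(): []
enqueue(91): [91]
enqueue(6): [91, 6]
enqueue(42): [91, 6, 42]
enqueue(42): [91, 6, 42, 42]
enqueue(58): [91, 6, 42, 42, 58]

Answer: 91 6 42 42 58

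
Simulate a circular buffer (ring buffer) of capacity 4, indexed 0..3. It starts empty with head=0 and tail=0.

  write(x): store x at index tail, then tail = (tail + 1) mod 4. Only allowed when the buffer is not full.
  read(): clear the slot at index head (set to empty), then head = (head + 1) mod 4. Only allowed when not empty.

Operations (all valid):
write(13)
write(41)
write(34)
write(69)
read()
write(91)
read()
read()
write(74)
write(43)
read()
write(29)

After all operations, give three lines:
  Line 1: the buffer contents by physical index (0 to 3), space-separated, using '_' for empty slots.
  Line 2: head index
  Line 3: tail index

Answer: 91 74 43 29
0
0

Derivation:
write(13): buf=[13 _ _ _], head=0, tail=1, size=1
write(41): buf=[13 41 _ _], head=0, tail=2, size=2
write(34): buf=[13 41 34 _], head=0, tail=3, size=3
write(69): buf=[13 41 34 69], head=0, tail=0, size=4
read(): buf=[_ 41 34 69], head=1, tail=0, size=3
write(91): buf=[91 41 34 69], head=1, tail=1, size=4
read(): buf=[91 _ 34 69], head=2, tail=1, size=3
read(): buf=[91 _ _ 69], head=3, tail=1, size=2
write(74): buf=[91 74 _ 69], head=3, tail=2, size=3
write(43): buf=[91 74 43 69], head=3, tail=3, size=4
read(): buf=[91 74 43 _], head=0, tail=3, size=3
write(29): buf=[91 74 43 29], head=0, tail=0, size=4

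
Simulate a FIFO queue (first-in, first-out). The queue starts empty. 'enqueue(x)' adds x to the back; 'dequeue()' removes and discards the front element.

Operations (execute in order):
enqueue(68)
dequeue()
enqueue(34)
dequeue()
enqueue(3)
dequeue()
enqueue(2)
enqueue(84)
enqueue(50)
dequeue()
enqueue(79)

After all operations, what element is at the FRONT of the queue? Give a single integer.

Answer: 84

Derivation:
enqueue(68): queue = [68]
dequeue(): queue = []
enqueue(34): queue = [34]
dequeue(): queue = []
enqueue(3): queue = [3]
dequeue(): queue = []
enqueue(2): queue = [2]
enqueue(84): queue = [2, 84]
enqueue(50): queue = [2, 84, 50]
dequeue(): queue = [84, 50]
enqueue(79): queue = [84, 50, 79]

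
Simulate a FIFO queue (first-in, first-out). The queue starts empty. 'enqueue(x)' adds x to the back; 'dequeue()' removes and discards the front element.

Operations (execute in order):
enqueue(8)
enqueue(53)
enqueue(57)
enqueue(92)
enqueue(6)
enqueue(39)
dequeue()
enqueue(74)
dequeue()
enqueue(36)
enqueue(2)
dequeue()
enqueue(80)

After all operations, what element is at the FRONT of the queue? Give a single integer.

Answer: 92

Derivation:
enqueue(8): queue = [8]
enqueue(53): queue = [8, 53]
enqueue(57): queue = [8, 53, 57]
enqueue(92): queue = [8, 53, 57, 92]
enqueue(6): queue = [8, 53, 57, 92, 6]
enqueue(39): queue = [8, 53, 57, 92, 6, 39]
dequeue(): queue = [53, 57, 92, 6, 39]
enqueue(74): queue = [53, 57, 92, 6, 39, 74]
dequeue(): queue = [57, 92, 6, 39, 74]
enqueue(36): queue = [57, 92, 6, 39, 74, 36]
enqueue(2): queue = [57, 92, 6, 39, 74, 36, 2]
dequeue(): queue = [92, 6, 39, 74, 36, 2]
enqueue(80): queue = [92, 6, 39, 74, 36, 2, 80]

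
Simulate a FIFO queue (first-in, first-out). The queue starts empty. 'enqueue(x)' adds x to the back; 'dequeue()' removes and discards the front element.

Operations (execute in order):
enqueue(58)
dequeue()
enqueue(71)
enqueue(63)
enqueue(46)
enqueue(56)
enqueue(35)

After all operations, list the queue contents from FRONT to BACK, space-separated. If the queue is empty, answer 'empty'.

Answer: 71 63 46 56 35

Derivation:
enqueue(58): [58]
dequeue(): []
enqueue(71): [71]
enqueue(63): [71, 63]
enqueue(46): [71, 63, 46]
enqueue(56): [71, 63, 46, 56]
enqueue(35): [71, 63, 46, 56, 35]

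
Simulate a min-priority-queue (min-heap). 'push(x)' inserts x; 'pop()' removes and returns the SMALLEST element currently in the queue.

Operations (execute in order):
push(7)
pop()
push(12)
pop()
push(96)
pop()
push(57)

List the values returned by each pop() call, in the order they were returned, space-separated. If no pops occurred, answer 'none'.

Answer: 7 12 96

Derivation:
push(7): heap contents = [7]
pop() → 7: heap contents = []
push(12): heap contents = [12]
pop() → 12: heap contents = []
push(96): heap contents = [96]
pop() → 96: heap contents = []
push(57): heap contents = [57]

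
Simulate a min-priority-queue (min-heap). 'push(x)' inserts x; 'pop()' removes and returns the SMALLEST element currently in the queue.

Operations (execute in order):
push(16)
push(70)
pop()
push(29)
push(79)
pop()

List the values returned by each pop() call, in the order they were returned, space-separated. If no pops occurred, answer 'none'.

Answer: 16 29

Derivation:
push(16): heap contents = [16]
push(70): heap contents = [16, 70]
pop() → 16: heap contents = [70]
push(29): heap contents = [29, 70]
push(79): heap contents = [29, 70, 79]
pop() → 29: heap contents = [70, 79]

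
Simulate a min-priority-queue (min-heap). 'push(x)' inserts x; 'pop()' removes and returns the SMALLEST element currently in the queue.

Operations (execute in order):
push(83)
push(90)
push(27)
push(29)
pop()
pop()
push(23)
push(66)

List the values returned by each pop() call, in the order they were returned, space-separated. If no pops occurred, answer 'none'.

push(83): heap contents = [83]
push(90): heap contents = [83, 90]
push(27): heap contents = [27, 83, 90]
push(29): heap contents = [27, 29, 83, 90]
pop() → 27: heap contents = [29, 83, 90]
pop() → 29: heap contents = [83, 90]
push(23): heap contents = [23, 83, 90]
push(66): heap contents = [23, 66, 83, 90]

Answer: 27 29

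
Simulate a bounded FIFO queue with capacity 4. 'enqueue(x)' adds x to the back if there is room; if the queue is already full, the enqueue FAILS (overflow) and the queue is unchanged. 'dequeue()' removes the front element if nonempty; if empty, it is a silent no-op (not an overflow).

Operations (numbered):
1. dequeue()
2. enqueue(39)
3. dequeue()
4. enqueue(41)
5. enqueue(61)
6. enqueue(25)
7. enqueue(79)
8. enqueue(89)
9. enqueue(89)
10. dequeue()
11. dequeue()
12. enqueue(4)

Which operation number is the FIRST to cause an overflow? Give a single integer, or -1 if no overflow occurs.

1. dequeue(): empty, no-op, size=0
2. enqueue(39): size=1
3. dequeue(): size=0
4. enqueue(41): size=1
5. enqueue(61): size=2
6. enqueue(25): size=3
7. enqueue(79): size=4
8. enqueue(89): size=4=cap → OVERFLOW (fail)
9. enqueue(89): size=4=cap → OVERFLOW (fail)
10. dequeue(): size=3
11. dequeue(): size=2
12. enqueue(4): size=3

Answer: 8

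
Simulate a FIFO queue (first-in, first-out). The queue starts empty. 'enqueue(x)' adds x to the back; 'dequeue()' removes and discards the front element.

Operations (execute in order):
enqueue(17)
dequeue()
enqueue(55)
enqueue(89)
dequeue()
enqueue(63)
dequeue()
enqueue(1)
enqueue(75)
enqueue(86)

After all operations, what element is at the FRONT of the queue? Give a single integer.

Answer: 63

Derivation:
enqueue(17): queue = [17]
dequeue(): queue = []
enqueue(55): queue = [55]
enqueue(89): queue = [55, 89]
dequeue(): queue = [89]
enqueue(63): queue = [89, 63]
dequeue(): queue = [63]
enqueue(1): queue = [63, 1]
enqueue(75): queue = [63, 1, 75]
enqueue(86): queue = [63, 1, 75, 86]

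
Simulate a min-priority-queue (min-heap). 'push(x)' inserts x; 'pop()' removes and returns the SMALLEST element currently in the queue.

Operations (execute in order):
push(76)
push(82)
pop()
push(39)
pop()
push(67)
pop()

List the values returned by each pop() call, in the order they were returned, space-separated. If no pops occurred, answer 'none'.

push(76): heap contents = [76]
push(82): heap contents = [76, 82]
pop() → 76: heap contents = [82]
push(39): heap contents = [39, 82]
pop() → 39: heap contents = [82]
push(67): heap contents = [67, 82]
pop() → 67: heap contents = [82]

Answer: 76 39 67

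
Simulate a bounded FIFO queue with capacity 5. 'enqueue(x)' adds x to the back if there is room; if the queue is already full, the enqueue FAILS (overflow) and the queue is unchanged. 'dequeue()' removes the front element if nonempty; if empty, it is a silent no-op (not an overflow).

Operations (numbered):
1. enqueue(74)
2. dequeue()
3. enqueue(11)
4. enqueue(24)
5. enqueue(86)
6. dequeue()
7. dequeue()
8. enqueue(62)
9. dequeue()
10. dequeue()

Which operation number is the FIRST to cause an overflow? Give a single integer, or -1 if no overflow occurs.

1. enqueue(74): size=1
2. dequeue(): size=0
3. enqueue(11): size=1
4. enqueue(24): size=2
5. enqueue(86): size=3
6. dequeue(): size=2
7. dequeue(): size=1
8. enqueue(62): size=2
9. dequeue(): size=1
10. dequeue(): size=0

Answer: -1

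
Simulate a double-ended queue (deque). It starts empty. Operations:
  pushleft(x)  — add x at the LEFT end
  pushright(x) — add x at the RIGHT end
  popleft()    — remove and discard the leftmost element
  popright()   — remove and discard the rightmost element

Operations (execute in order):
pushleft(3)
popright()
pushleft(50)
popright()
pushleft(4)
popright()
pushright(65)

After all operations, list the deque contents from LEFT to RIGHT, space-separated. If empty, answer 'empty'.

pushleft(3): [3]
popright(): []
pushleft(50): [50]
popright(): []
pushleft(4): [4]
popright(): []
pushright(65): [65]

Answer: 65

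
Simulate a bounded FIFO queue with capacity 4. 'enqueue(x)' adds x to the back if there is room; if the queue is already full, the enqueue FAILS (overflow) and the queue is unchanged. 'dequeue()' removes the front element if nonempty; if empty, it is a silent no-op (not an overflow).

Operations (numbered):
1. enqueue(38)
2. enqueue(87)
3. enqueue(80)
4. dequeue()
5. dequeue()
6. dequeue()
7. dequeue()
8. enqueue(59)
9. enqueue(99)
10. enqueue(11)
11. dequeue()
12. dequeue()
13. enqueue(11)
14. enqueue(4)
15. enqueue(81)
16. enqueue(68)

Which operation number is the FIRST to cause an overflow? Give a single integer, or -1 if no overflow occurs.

1. enqueue(38): size=1
2. enqueue(87): size=2
3. enqueue(80): size=3
4. dequeue(): size=2
5. dequeue(): size=1
6. dequeue(): size=0
7. dequeue(): empty, no-op, size=0
8. enqueue(59): size=1
9. enqueue(99): size=2
10. enqueue(11): size=3
11. dequeue(): size=2
12. dequeue(): size=1
13. enqueue(11): size=2
14. enqueue(4): size=3
15. enqueue(81): size=4
16. enqueue(68): size=4=cap → OVERFLOW (fail)

Answer: 16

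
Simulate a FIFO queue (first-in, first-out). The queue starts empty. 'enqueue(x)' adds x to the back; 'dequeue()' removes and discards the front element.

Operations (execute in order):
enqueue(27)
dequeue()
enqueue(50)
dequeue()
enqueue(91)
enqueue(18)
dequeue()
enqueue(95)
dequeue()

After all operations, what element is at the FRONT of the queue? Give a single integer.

enqueue(27): queue = [27]
dequeue(): queue = []
enqueue(50): queue = [50]
dequeue(): queue = []
enqueue(91): queue = [91]
enqueue(18): queue = [91, 18]
dequeue(): queue = [18]
enqueue(95): queue = [18, 95]
dequeue(): queue = [95]

Answer: 95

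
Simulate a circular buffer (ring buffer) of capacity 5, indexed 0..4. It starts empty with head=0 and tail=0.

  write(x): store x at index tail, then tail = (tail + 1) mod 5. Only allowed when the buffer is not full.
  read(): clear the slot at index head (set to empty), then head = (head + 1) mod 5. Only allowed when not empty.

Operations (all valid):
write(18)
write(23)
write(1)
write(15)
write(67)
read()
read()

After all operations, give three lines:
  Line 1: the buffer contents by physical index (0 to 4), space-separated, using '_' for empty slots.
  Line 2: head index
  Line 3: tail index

Answer: _ _ 1 15 67
2
0

Derivation:
write(18): buf=[18 _ _ _ _], head=0, tail=1, size=1
write(23): buf=[18 23 _ _ _], head=0, tail=2, size=2
write(1): buf=[18 23 1 _ _], head=0, tail=3, size=3
write(15): buf=[18 23 1 15 _], head=0, tail=4, size=4
write(67): buf=[18 23 1 15 67], head=0, tail=0, size=5
read(): buf=[_ 23 1 15 67], head=1, tail=0, size=4
read(): buf=[_ _ 1 15 67], head=2, tail=0, size=3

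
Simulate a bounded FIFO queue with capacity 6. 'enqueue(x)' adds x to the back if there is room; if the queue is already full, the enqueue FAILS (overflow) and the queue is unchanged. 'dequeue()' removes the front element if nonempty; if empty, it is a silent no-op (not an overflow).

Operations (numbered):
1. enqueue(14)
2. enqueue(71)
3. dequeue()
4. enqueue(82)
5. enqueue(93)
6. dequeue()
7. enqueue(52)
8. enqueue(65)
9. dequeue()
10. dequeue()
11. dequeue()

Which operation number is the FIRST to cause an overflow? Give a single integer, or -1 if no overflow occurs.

Answer: -1

Derivation:
1. enqueue(14): size=1
2. enqueue(71): size=2
3. dequeue(): size=1
4. enqueue(82): size=2
5. enqueue(93): size=3
6. dequeue(): size=2
7. enqueue(52): size=3
8. enqueue(65): size=4
9. dequeue(): size=3
10. dequeue(): size=2
11. dequeue(): size=1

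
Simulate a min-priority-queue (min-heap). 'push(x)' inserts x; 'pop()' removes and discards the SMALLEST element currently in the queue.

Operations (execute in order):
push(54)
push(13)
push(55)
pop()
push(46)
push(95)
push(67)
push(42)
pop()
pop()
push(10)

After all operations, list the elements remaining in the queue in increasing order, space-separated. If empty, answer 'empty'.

push(54): heap contents = [54]
push(13): heap contents = [13, 54]
push(55): heap contents = [13, 54, 55]
pop() → 13: heap contents = [54, 55]
push(46): heap contents = [46, 54, 55]
push(95): heap contents = [46, 54, 55, 95]
push(67): heap contents = [46, 54, 55, 67, 95]
push(42): heap contents = [42, 46, 54, 55, 67, 95]
pop() → 42: heap contents = [46, 54, 55, 67, 95]
pop() → 46: heap contents = [54, 55, 67, 95]
push(10): heap contents = [10, 54, 55, 67, 95]

Answer: 10 54 55 67 95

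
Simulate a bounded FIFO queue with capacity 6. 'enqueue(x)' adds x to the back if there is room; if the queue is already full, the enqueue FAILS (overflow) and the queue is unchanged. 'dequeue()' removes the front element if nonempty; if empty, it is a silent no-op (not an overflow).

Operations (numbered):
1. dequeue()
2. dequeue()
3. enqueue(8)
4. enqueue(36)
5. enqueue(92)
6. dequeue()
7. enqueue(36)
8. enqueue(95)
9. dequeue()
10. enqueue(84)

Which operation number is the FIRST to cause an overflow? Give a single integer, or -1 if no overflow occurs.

Answer: -1

Derivation:
1. dequeue(): empty, no-op, size=0
2. dequeue(): empty, no-op, size=0
3. enqueue(8): size=1
4. enqueue(36): size=2
5. enqueue(92): size=3
6. dequeue(): size=2
7. enqueue(36): size=3
8. enqueue(95): size=4
9. dequeue(): size=3
10. enqueue(84): size=4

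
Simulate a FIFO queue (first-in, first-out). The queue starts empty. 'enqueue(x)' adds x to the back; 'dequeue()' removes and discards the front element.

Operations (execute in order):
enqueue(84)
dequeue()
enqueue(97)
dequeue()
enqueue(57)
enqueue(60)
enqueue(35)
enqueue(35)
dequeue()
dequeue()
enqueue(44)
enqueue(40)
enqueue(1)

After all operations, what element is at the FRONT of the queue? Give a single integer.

Answer: 35

Derivation:
enqueue(84): queue = [84]
dequeue(): queue = []
enqueue(97): queue = [97]
dequeue(): queue = []
enqueue(57): queue = [57]
enqueue(60): queue = [57, 60]
enqueue(35): queue = [57, 60, 35]
enqueue(35): queue = [57, 60, 35, 35]
dequeue(): queue = [60, 35, 35]
dequeue(): queue = [35, 35]
enqueue(44): queue = [35, 35, 44]
enqueue(40): queue = [35, 35, 44, 40]
enqueue(1): queue = [35, 35, 44, 40, 1]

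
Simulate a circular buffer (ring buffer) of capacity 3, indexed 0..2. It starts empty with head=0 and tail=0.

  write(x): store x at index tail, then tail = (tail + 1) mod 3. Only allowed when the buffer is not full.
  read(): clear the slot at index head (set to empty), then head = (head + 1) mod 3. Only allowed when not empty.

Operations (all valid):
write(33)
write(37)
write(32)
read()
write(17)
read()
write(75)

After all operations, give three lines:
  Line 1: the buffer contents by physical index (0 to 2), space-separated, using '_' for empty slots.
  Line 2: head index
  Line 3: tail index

write(33): buf=[33 _ _], head=0, tail=1, size=1
write(37): buf=[33 37 _], head=0, tail=2, size=2
write(32): buf=[33 37 32], head=0, tail=0, size=3
read(): buf=[_ 37 32], head=1, tail=0, size=2
write(17): buf=[17 37 32], head=1, tail=1, size=3
read(): buf=[17 _ 32], head=2, tail=1, size=2
write(75): buf=[17 75 32], head=2, tail=2, size=3

Answer: 17 75 32
2
2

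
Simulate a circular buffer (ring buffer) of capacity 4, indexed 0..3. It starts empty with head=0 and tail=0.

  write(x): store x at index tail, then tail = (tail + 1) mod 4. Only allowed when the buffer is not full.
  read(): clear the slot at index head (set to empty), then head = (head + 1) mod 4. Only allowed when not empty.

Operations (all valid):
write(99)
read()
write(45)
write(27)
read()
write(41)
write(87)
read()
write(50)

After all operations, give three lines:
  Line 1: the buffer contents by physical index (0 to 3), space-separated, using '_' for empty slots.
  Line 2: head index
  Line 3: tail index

Answer: 87 50 _ 41
3
2

Derivation:
write(99): buf=[99 _ _ _], head=0, tail=1, size=1
read(): buf=[_ _ _ _], head=1, tail=1, size=0
write(45): buf=[_ 45 _ _], head=1, tail=2, size=1
write(27): buf=[_ 45 27 _], head=1, tail=3, size=2
read(): buf=[_ _ 27 _], head=2, tail=3, size=1
write(41): buf=[_ _ 27 41], head=2, tail=0, size=2
write(87): buf=[87 _ 27 41], head=2, tail=1, size=3
read(): buf=[87 _ _ 41], head=3, tail=1, size=2
write(50): buf=[87 50 _ 41], head=3, tail=2, size=3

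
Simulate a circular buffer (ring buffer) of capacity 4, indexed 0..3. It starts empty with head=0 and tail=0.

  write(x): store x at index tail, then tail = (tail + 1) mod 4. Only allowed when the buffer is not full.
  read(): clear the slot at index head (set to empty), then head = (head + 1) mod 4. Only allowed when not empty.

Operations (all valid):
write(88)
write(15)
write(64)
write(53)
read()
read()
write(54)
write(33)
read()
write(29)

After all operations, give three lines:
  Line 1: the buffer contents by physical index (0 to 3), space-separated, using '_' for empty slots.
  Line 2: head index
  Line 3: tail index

Answer: 54 33 29 53
3
3

Derivation:
write(88): buf=[88 _ _ _], head=0, tail=1, size=1
write(15): buf=[88 15 _ _], head=0, tail=2, size=2
write(64): buf=[88 15 64 _], head=0, tail=3, size=3
write(53): buf=[88 15 64 53], head=0, tail=0, size=4
read(): buf=[_ 15 64 53], head=1, tail=0, size=3
read(): buf=[_ _ 64 53], head=2, tail=0, size=2
write(54): buf=[54 _ 64 53], head=2, tail=1, size=3
write(33): buf=[54 33 64 53], head=2, tail=2, size=4
read(): buf=[54 33 _ 53], head=3, tail=2, size=3
write(29): buf=[54 33 29 53], head=3, tail=3, size=4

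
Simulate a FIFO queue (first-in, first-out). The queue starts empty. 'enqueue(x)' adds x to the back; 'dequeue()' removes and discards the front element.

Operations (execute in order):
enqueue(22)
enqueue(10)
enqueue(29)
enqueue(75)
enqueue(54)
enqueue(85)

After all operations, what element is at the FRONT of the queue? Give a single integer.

Answer: 22

Derivation:
enqueue(22): queue = [22]
enqueue(10): queue = [22, 10]
enqueue(29): queue = [22, 10, 29]
enqueue(75): queue = [22, 10, 29, 75]
enqueue(54): queue = [22, 10, 29, 75, 54]
enqueue(85): queue = [22, 10, 29, 75, 54, 85]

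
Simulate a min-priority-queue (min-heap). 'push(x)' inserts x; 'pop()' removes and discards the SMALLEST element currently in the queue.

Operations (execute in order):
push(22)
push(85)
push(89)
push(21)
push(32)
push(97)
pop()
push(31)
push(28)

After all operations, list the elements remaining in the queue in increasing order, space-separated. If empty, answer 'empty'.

push(22): heap contents = [22]
push(85): heap contents = [22, 85]
push(89): heap contents = [22, 85, 89]
push(21): heap contents = [21, 22, 85, 89]
push(32): heap contents = [21, 22, 32, 85, 89]
push(97): heap contents = [21, 22, 32, 85, 89, 97]
pop() → 21: heap contents = [22, 32, 85, 89, 97]
push(31): heap contents = [22, 31, 32, 85, 89, 97]
push(28): heap contents = [22, 28, 31, 32, 85, 89, 97]

Answer: 22 28 31 32 85 89 97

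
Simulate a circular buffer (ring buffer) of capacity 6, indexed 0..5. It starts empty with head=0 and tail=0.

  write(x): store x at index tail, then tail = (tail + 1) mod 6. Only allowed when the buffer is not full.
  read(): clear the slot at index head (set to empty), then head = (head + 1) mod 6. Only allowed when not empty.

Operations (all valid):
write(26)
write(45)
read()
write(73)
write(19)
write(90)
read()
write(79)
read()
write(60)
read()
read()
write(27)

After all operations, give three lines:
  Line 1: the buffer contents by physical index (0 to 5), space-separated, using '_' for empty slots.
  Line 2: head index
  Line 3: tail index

write(26): buf=[26 _ _ _ _ _], head=0, tail=1, size=1
write(45): buf=[26 45 _ _ _ _], head=0, tail=2, size=2
read(): buf=[_ 45 _ _ _ _], head=1, tail=2, size=1
write(73): buf=[_ 45 73 _ _ _], head=1, tail=3, size=2
write(19): buf=[_ 45 73 19 _ _], head=1, tail=4, size=3
write(90): buf=[_ 45 73 19 90 _], head=1, tail=5, size=4
read(): buf=[_ _ 73 19 90 _], head=2, tail=5, size=3
write(79): buf=[_ _ 73 19 90 79], head=2, tail=0, size=4
read(): buf=[_ _ _ 19 90 79], head=3, tail=0, size=3
write(60): buf=[60 _ _ 19 90 79], head=3, tail=1, size=4
read(): buf=[60 _ _ _ 90 79], head=4, tail=1, size=3
read(): buf=[60 _ _ _ _ 79], head=5, tail=1, size=2
write(27): buf=[60 27 _ _ _ 79], head=5, tail=2, size=3

Answer: 60 27 _ _ _ 79
5
2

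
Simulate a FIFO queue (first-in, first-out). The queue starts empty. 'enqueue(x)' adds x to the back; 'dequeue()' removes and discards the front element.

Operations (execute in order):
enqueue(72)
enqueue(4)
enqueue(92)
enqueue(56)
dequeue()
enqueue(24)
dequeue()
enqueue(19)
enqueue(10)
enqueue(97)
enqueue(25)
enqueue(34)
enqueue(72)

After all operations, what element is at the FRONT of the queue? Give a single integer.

enqueue(72): queue = [72]
enqueue(4): queue = [72, 4]
enqueue(92): queue = [72, 4, 92]
enqueue(56): queue = [72, 4, 92, 56]
dequeue(): queue = [4, 92, 56]
enqueue(24): queue = [4, 92, 56, 24]
dequeue(): queue = [92, 56, 24]
enqueue(19): queue = [92, 56, 24, 19]
enqueue(10): queue = [92, 56, 24, 19, 10]
enqueue(97): queue = [92, 56, 24, 19, 10, 97]
enqueue(25): queue = [92, 56, 24, 19, 10, 97, 25]
enqueue(34): queue = [92, 56, 24, 19, 10, 97, 25, 34]
enqueue(72): queue = [92, 56, 24, 19, 10, 97, 25, 34, 72]

Answer: 92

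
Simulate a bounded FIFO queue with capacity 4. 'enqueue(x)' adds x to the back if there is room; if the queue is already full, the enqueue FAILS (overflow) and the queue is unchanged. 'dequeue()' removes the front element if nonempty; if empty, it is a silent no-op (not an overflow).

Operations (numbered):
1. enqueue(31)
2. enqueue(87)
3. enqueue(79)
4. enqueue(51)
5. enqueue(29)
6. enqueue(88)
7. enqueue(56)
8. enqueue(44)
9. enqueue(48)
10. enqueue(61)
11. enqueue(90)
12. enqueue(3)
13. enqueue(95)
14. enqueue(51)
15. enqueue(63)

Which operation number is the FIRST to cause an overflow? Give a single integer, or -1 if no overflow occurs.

Answer: 5

Derivation:
1. enqueue(31): size=1
2. enqueue(87): size=2
3. enqueue(79): size=3
4. enqueue(51): size=4
5. enqueue(29): size=4=cap → OVERFLOW (fail)
6. enqueue(88): size=4=cap → OVERFLOW (fail)
7. enqueue(56): size=4=cap → OVERFLOW (fail)
8. enqueue(44): size=4=cap → OVERFLOW (fail)
9. enqueue(48): size=4=cap → OVERFLOW (fail)
10. enqueue(61): size=4=cap → OVERFLOW (fail)
11. enqueue(90): size=4=cap → OVERFLOW (fail)
12. enqueue(3): size=4=cap → OVERFLOW (fail)
13. enqueue(95): size=4=cap → OVERFLOW (fail)
14. enqueue(51): size=4=cap → OVERFLOW (fail)
15. enqueue(63): size=4=cap → OVERFLOW (fail)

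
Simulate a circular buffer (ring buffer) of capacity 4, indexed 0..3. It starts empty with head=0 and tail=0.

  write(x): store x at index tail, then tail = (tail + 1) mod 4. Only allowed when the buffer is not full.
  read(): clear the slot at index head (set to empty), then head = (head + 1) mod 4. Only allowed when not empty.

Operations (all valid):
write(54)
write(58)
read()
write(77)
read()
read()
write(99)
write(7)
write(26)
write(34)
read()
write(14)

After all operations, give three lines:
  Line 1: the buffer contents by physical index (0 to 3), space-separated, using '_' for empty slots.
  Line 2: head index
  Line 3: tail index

Answer: 7 26 34 14
0
0

Derivation:
write(54): buf=[54 _ _ _], head=0, tail=1, size=1
write(58): buf=[54 58 _ _], head=0, tail=2, size=2
read(): buf=[_ 58 _ _], head=1, tail=2, size=1
write(77): buf=[_ 58 77 _], head=1, tail=3, size=2
read(): buf=[_ _ 77 _], head=2, tail=3, size=1
read(): buf=[_ _ _ _], head=3, tail=3, size=0
write(99): buf=[_ _ _ 99], head=3, tail=0, size=1
write(7): buf=[7 _ _ 99], head=3, tail=1, size=2
write(26): buf=[7 26 _ 99], head=3, tail=2, size=3
write(34): buf=[7 26 34 99], head=3, tail=3, size=4
read(): buf=[7 26 34 _], head=0, tail=3, size=3
write(14): buf=[7 26 34 14], head=0, tail=0, size=4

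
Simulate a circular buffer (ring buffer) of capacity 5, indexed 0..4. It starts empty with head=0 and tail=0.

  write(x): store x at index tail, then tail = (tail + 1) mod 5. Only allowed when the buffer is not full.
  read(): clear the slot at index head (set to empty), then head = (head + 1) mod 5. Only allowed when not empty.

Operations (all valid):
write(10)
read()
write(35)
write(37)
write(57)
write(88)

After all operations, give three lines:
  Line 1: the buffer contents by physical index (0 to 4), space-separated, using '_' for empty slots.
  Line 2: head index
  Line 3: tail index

Answer: _ 35 37 57 88
1
0

Derivation:
write(10): buf=[10 _ _ _ _], head=0, tail=1, size=1
read(): buf=[_ _ _ _ _], head=1, tail=1, size=0
write(35): buf=[_ 35 _ _ _], head=1, tail=2, size=1
write(37): buf=[_ 35 37 _ _], head=1, tail=3, size=2
write(57): buf=[_ 35 37 57 _], head=1, tail=4, size=3
write(88): buf=[_ 35 37 57 88], head=1, tail=0, size=4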